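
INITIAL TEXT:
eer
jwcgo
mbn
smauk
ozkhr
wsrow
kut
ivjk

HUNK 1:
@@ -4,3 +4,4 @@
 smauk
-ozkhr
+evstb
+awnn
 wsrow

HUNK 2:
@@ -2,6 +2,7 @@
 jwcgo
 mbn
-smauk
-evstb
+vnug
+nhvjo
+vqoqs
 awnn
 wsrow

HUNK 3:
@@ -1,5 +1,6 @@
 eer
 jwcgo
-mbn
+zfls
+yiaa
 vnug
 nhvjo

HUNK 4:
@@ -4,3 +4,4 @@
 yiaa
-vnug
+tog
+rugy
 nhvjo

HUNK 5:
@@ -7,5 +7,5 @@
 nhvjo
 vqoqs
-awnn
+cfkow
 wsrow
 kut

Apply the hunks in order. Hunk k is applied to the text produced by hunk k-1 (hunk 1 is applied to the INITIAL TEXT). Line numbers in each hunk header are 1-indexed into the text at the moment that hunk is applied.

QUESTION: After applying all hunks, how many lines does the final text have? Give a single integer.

Hunk 1: at line 4 remove [ozkhr] add [evstb,awnn] -> 9 lines: eer jwcgo mbn smauk evstb awnn wsrow kut ivjk
Hunk 2: at line 2 remove [smauk,evstb] add [vnug,nhvjo,vqoqs] -> 10 lines: eer jwcgo mbn vnug nhvjo vqoqs awnn wsrow kut ivjk
Hunk 3: at line 1 remove [mbn] add [zfls,yiaa] -> 11 lines: eer jwcgo zfls yiaa vnug nhvjo vqoqs awnn wsrow kut ivjk
Hunk 4: at line 4 remove [vnug] add [tog,rugy] -> 12 lines: eer jwcgo zfls yiaa tog rugy nhvjo vqoqs awnn wsrow kut ivjk
Hunk 5: at line 7 remove [awnn] add [cfkow] -> 12 lines: eer jwcgo zfls yiaa tog rugy nhvjo vqoqs cfkow wsrow kut ivjk
Final line count: 12

Answer: 12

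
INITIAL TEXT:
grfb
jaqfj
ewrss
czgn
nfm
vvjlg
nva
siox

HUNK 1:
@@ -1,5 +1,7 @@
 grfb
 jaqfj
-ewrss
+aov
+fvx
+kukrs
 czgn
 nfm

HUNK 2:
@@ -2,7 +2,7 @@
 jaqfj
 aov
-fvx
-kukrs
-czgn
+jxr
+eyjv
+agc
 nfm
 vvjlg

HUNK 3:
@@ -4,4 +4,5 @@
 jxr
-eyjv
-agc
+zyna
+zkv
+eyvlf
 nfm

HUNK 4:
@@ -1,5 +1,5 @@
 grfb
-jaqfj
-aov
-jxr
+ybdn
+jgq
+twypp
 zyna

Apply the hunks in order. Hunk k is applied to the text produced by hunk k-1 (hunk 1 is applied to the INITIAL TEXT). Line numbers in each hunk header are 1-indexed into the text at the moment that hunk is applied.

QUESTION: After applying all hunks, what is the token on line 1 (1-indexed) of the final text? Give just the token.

Hunk 1: at line 1 remove [ewrss] add [aov,fvx,kukrs] -> 10 lines: grfb jaqfj aov fvx kukrs czgn nfm vvjlg nva siox
Hunk 2: at line 2 remove [fvx,kukrs,czgn] add [jxr,eyjv,agc] -> 10 lines: grfb jaqfj aov jxr eyjv agc nfm vvjlg nva siox
Hunk 3: at line 4 remove [eyjv,agc] add [zyna,zkv,eyvlf] -> 11 lines: grfb jaqfj aov jxr zyna zkv eyvlf nfm vvjlg nva siox
Hunk 4: at line 1 remove [jaqfj,aov,jxr] add [ybdn,jgq,twypp] -> 11 lines: grfb ybdn jgq twypp zyna zkv eyvlf nfm vvjlg nva siox
Final line 1: grfb

Answer: grfb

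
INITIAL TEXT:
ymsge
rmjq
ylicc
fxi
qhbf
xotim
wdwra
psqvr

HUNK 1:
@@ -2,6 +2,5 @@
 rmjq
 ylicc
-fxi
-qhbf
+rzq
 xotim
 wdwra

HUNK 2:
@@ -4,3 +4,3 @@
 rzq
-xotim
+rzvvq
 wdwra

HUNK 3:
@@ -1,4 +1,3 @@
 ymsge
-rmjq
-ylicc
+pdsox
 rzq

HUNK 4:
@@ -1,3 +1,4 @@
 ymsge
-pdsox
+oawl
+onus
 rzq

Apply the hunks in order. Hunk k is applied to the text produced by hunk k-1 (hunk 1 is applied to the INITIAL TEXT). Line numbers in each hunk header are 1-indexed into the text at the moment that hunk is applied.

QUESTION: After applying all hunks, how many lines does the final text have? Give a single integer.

Hunk 1: at line 2 remove [fxi,qhbf] add [rzq] -> 7 lines: ymsge rmjq ylicc rzq xotim wdwra psqvr
Hunk 2: at line 4 remove [xotim] add [rzvvq] -> 7 lines: ymsge rmjq ylicc rzq rzvvq wdwra psqvr
Hunk 3: at line 1 remove [rmjq,ylicc] add [pdsox] -> 6 lines: ymsge pdsox rzq rzvvq wdwra psqvr
Hunk 4: at line 1 remove [pdsox] add [oawl,onus] -> 7 lines: ymsge oawl onus rzq rzvvq wdwra psqvr
Final line count: 7

Answer: 7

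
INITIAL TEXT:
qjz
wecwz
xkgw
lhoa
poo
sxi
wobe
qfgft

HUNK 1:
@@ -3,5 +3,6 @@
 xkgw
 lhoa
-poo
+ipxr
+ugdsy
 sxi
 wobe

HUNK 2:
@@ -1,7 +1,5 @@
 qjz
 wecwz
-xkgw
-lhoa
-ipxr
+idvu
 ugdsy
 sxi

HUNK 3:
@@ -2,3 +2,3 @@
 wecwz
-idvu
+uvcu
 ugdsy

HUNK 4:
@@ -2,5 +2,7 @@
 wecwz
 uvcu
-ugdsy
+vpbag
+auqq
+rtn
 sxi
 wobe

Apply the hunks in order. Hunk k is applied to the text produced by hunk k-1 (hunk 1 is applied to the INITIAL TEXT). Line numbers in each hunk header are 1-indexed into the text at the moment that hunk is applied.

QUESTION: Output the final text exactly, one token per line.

Hunk 1: at line 3 remove [poo] add [ipxr,ugdsy] -> 9 lines: qjz wecwz xkgw lhoa ipxr ugdsy sxi wobe qfgft
Hunk 2: at line 1 remove [xkgw,lhoa,ipxr] add [idvu] -> 7 lines: qjz wecwz idvu ugdsy sxi wobe qfgft
Hunk 3: at line 2 remove [idvu] add [uvcu] -> 7 lines: qjz wecwz uvcu ugdsy sxi wobe qfgft
Hunk 4: at line 2 remove [ugdsy] add [vpbag,auqq,rtn] -> 9 lines: qjz wecwz uvcu vpbag auqq rtn sxi wobe qfgft

Answer: qjz
wecwz
uvcu
vpbag
auqq
rtn
sxi
wobe
qfgft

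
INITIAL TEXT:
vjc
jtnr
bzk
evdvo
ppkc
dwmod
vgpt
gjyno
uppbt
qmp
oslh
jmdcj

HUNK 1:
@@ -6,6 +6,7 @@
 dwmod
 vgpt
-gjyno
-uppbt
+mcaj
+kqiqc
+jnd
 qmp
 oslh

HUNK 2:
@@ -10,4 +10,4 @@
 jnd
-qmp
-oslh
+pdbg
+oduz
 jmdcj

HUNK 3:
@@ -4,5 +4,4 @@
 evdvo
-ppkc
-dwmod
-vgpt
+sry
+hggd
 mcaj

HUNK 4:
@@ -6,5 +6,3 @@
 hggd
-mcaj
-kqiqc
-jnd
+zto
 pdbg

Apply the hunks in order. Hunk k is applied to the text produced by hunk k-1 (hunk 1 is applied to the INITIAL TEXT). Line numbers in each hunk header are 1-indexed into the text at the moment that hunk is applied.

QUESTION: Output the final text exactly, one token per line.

Answer: vjc
jtnr
bzk
evdvo
sry
hggd
zto
pdbg
oduz
jmdcj

Derivation:
Hunk 1: at line 6 remove [gjyno,uppbt] add [mcaj,kqiqc,jnd] -> 13 lines: vjc jtnr bzk evdvo ppkc dwmod vgpt mcaj kqiqc jnd qmp oslh jmdcj
Hunk 2: at line 10 remove [qmp,oslh] add [pdbg,oduz] -> 13 lines: vjc jtnr bzk evdvo ppkc dwmod vgpt mcaj kqiqc jnd pdbg oduz jmdcj
Hunk 3: at line 4 remove [ppkc,dwmod,vgpt] add [sry,hggd] -> 12 lines: vjc jtnr bzk evdvo sry hggd mcaj kqiqc jnd pdbg oduz jmdcj
Hunk 4: at line 6 remove [mcaj,kqiqc,jnd] add [zto] -> 10 lines: vjc jtnr bzk evdvo sry hggd zto pdbg oduz jmdcj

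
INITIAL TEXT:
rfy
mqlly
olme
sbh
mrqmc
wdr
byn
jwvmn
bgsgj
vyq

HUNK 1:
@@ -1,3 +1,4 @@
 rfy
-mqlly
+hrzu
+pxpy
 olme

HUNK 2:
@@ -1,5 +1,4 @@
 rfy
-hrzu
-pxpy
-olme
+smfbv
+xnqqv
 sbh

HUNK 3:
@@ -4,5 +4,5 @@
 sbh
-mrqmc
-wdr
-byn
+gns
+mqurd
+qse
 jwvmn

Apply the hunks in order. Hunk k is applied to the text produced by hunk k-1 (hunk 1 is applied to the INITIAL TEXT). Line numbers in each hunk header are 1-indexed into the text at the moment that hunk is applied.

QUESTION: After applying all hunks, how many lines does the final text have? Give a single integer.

Hunk 1: at line 1 remove [mqlly] add [hrzu,pxpy] -> 11 lines: rfy hrzu pxpy olme sbh mrqmc wdr byn jwvmn bgsgj vyq
Hunk 2: at line 1 remove [hrzu,pxpy,olme] add [smfbv,xnqqv] -> 10 lines: rfy smfbv xnqqv sbh mrqmc wdr byn jwvmn bgsgj vyq
Hunk 3: at line 4 remove [mrqmc,wdr,byn] add [gns,mqurd,qse] -> 10 lines: rfy smfbv xnqqv sbh gns mqurd qse jwvmn bgsgj vyq
Final line count: 10

Answer: 10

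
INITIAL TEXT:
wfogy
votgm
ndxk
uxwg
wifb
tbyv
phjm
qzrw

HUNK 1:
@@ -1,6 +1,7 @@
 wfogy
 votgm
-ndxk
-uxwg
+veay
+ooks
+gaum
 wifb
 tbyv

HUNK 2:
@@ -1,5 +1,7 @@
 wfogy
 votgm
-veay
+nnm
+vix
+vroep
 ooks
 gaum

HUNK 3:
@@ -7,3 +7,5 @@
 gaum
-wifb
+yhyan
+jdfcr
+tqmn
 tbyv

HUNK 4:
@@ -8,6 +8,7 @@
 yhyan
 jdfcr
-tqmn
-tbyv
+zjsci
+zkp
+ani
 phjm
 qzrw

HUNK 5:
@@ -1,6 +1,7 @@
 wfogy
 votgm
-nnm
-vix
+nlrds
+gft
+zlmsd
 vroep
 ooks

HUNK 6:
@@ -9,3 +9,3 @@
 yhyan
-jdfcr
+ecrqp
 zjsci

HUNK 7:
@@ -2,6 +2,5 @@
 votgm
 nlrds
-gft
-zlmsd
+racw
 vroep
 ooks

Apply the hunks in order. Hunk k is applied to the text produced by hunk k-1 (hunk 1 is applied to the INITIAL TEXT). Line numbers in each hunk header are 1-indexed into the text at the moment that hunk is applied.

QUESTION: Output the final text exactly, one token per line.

Hunk 1: at line 1 remove [ndxk,uxwg] add [veay,ooks,gaum] -> 9 lines: wfogy votgm veay ooks gaum wifb tbyv phjm qzrw
Hunk 2: at line 1 remove [veay] add [nnm,vix,vroep] -> 11 lines: wfogy votgm nnm vix vroep ooks gaum wifb tbyv phjm qzrw
Hunk 3: at line 7 remove [wifb] add [yhyan,jdfcr,tqmn] -> 13 lines: wfogy votgm nnm vix vroep ooks gaum yhyan jdfcr tqmn tbyv phjm qzrw
Hunk 4: at line 8 remove [tqmn,tbyv] add [zjsci,zkp,ani] -> 14 lines: wfogy votgm nnm vix vroep ooks gaum yhyan jdfcr zjsci zkp ani phjm qzrw
Hunk 5: at line 1 remove [nnm,vix] add [nlrds,gft,zlmsd] -> 15 lines: wfogy votgm nlrds gft zlmsd vroep ooks gaum yhyan jdfcr zjsci zkp ani phjm qzrw
Hunk 6: at line 9 remove [jdfcr] add [ecrqp] -> 15 lines: wfogy votgm nlrds gft zlmsd vroep ooks gaum yhyan ecrqp zjsci zkp ani phjm qzrw
Hunk 7: at line 2 remove [gft,zlmsd] add [racw] -> 14 lines: wfogy votgm nlrds racw vroep ooks gaum yhyan ecrqp zjsci zkp ani phjm qzrw

Answer: wfogy
votgm
nlrds
racw
vroep
ooks
gaum
yhyan
ecrqp
zjsci
zkp
ani
phjm
qzrw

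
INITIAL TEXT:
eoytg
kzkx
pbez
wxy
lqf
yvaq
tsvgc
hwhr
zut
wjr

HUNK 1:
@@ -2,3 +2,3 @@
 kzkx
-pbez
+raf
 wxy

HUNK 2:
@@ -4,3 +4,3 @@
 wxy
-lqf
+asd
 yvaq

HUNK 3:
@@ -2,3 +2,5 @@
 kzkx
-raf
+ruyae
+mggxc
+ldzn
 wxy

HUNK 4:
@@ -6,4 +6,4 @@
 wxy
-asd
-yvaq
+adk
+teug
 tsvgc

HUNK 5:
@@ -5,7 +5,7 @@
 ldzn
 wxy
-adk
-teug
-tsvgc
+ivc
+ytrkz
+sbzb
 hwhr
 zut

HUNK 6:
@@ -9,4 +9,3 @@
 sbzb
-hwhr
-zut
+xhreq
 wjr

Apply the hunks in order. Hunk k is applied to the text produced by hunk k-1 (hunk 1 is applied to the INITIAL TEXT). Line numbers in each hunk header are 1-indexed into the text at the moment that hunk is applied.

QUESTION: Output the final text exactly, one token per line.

Answer: eoytg
kzkx
ruyae
mggxc
ldzn
wxy
ivc
ytrkz
sbzb
xhreq
wjr

Derivation:
Hunk 1: at line 2 remove [pbez] add [raf] -> 10 lines: eoytg kzkx raf wxy lqf yvaq tsvgc hwhr zut wjr
Hunk 2: at line 4 remove [lqf] add [asd] -> 10 lines: eoytg kzkx raf wxy asd yvaq tsvgc hwhr zut wjr
Hunk 3: at line 2 remove [raf] add [ruyae,mggxc,ldzn] -> 12 lines: eoytg kzkx ruyae mggxc ldzn wxy asd yvaq tsvgc hwhr zut wjr
Hunk 4: at line 6 remove [asd,yvaq] add [adk,teug] -> 12 lines: eoytg kzkx ruyae mggxc ldzn wxy adk teug tsvgc hwhr zut wjr
Hunk 5: at line 5 remove [adk,teug,tsvgc] add [ivc,ytrkz,sbzb] -> 12 lines: eoytg kzkx ruyae mggxc ldzn wxy ivc ytrkz sbzb hwhr zut wjr
Hunk 6: at line 9 remove [hwhr,zut] add [xhreq] -> 11 lines: eoytg kzkx ruyae mggxc ldzn wxy ivc ytrkz sbzb xhreq wjr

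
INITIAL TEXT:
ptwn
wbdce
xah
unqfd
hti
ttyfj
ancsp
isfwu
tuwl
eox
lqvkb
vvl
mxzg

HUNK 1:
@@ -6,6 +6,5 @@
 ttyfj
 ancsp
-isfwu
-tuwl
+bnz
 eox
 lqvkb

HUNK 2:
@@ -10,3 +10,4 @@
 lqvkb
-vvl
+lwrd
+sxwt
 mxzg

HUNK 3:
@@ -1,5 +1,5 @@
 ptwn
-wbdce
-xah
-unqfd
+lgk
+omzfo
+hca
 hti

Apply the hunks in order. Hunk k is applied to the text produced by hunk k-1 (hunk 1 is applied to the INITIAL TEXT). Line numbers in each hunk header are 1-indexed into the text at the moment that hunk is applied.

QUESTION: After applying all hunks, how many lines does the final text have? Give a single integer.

Answer: 13

Derivation:
Hunk 1: at line 6 remove [isfwu,tuwl] add [bnz] -> 12 lines: ptwn wbdce xah unqfd hti ttyfj ancsp bnz eox lqvkb vvl mxzg
Hunk 2: at line 10 remove [vvl] add [lwrd,sxwt] -> 13 lines: ptwn wbdce xah unqfd hti ttyfj ancsp bnz eox lqvkb lwrd sxwt mxzg
Hunk 3: at line 1 remove [wbdce,xah,unqfd] add [lgk,omzfo,hca] -> 13 lines: ptwn lgk omzfo hca hti ttyfj ancsp bnz eox lqvkb lwrd sxwt mxzg
Final line count: 13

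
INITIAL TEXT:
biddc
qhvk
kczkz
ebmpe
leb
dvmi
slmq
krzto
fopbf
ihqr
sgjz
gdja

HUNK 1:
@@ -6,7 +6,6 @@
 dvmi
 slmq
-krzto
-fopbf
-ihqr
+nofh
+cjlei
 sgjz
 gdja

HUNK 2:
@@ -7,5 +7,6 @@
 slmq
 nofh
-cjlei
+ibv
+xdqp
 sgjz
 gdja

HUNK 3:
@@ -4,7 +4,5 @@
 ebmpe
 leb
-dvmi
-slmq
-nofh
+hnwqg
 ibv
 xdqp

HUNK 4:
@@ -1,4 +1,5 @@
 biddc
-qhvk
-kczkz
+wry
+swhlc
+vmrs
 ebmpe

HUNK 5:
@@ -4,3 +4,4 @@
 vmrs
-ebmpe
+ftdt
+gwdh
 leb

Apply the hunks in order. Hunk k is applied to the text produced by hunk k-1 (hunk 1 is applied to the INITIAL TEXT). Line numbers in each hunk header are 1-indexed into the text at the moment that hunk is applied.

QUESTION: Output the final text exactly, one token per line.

Answer: biddc
wry
swhlc
vmrs
ftdt
gwdh
leb
hnwqg
ibv
xdqp
sgjz
gdja

Derivation:
Hunk 1: at line 6 remove [krzto,fopbf,ihqr] add [nofh,cjlei] -> 11 lines: biddc qhvk kczkz ebmpe leb dvmi slmq nofh cjlei sgjz gdja
Hunk 2: at line 7 remove [cjlei] add [ibv,xdqp] -> 12 lines: biddc qhvk kczkz ebmpe leb dvmi slmq nofh ibv xdqp sgjz gdja
Hunk 3: at line 4 remove [dvmi,slmq,nofh] add [hnwqg] -> 10 lines: biddc qhvk kczkz ebmpe leb hnwqg ibv xdqp sgjz gdja
Hunk 4: at line 1 remove [qhvk,kczkz] add [wry,swhlc,vmrs] -> 11 lines: biddc wry swhlc vmrs ebmpe leb hnwqg ibv xdqp sgjz gdja
Hunk 5: at line 4 remove [ebmpe] add [ftdt,gwdh] -> 12 lines: biddc wry swhlc vmrs ftdt gwdh leb hnwqg ibv xdqp sgjz gdja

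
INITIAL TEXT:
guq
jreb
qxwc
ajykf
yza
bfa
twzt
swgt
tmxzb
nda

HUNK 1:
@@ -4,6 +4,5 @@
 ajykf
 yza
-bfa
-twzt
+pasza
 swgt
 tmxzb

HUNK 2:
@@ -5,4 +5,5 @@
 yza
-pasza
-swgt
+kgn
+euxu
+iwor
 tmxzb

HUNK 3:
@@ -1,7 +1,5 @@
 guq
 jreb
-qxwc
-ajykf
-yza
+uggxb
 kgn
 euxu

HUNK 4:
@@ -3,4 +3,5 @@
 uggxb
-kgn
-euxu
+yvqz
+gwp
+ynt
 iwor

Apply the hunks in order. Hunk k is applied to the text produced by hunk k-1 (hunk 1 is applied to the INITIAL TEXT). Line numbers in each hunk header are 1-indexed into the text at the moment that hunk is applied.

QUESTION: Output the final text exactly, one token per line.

Hunk 1: at line 4 remove [bfa,twzt] add [pasza] -> 9 lines: guq jreb qxwc ajykf yza pasza swgt tmxzb nda
Hunk 2: at line 5 remove [pasza,swgt] add [kgn,euxu,iwor] -> 10 lines: guq jreb qxwc ajykf yza kgn euxu iwor tmxzb nda
Hunk 3: at line 1 remove [qxwc,ajykf,yza] add [uggxb] -> 8 lines: guq jreb uggxb kgn euxu iwor tmxzb nda
Hunk 4: at line 3 remove [kgn,euxu] add [yvqz,gwp,ynt] -> 9 lines: guq jreb uggxb yvqz gwp ynt iwor tmxzb nda

Answer: guq
jreb
uggxb
yvqz
gwp
ynt
iwor
tmxzb
nda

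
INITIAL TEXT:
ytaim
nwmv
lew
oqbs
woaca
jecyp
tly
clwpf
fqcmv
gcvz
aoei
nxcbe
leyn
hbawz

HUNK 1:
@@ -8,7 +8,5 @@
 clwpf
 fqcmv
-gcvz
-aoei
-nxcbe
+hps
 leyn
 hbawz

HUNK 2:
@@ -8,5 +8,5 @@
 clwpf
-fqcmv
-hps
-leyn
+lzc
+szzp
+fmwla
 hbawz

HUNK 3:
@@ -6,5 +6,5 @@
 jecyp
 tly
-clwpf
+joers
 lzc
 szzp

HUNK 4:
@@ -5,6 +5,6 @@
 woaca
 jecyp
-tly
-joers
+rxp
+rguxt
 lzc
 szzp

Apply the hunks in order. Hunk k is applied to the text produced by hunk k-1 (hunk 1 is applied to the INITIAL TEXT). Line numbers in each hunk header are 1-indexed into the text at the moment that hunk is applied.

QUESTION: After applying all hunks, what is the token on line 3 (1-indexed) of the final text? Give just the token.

Answer: lew

Derivation:
Hunk 1: at line 8 remove [gcvz,aoei,nxcbe] add [hps] -> 12 lines: ytaim nwmv lew oqbs woaca jecyp tly clwpf fqcmv hps leyn hbawz
Hunk 2: at line 8 remove [fqcmv,hps,leyn] add [lzc,szzp,fmwla] -> 12 lines: ytaim nwmv lew oqbs woaca jecyp tly clwpf lzc szzp fmwla hbawz
Hunk 3: at line 6 remove [clwpf] add [joers] -> 12 lines: ytaim nwmv lew oqbs woaca jecyp tly joers lzc szzp fmwla hbawz
Hunk 4: at line 5 remove [tly,joers] add [rxp,rguxt] -> 12 lines: ytaim nwmv lew oqbs woaca jecyp rxp rguxt lzc szzp fmwla hbawz
Final line 3: lew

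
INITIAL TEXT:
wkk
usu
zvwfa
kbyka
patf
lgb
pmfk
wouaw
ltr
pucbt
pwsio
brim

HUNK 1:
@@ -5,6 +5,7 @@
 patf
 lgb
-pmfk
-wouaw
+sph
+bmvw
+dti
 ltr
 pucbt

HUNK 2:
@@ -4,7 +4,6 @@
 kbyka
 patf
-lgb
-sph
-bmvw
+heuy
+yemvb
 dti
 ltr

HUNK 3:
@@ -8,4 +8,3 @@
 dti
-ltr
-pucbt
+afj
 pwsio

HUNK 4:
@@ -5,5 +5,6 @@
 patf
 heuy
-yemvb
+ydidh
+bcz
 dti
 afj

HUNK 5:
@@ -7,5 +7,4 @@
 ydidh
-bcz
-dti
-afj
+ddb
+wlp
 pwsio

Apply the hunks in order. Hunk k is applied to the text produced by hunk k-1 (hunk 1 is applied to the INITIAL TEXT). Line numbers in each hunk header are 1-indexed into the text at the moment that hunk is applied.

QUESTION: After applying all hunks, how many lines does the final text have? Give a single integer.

Answer: 11

Derivation:
Hunk 1: at line 5 remove [pmfk,wouaw] add [sph,bmvw,dti] -> 13 lines: wkk usu zvwfa kbyka patf lgb sph bmvw dti ltr pucbt pwsio brim
Hunk 2: at line 4 remove [lgb,sph,bmvw] add [heuy,yemvb] -> 12 lines: wkk usu zvwfa kbyka patf heuy yemvb dti ltr pucbt pwsio brim
Hunk 3: at line 8 remove [ltr,pucbt] add [afj] -> 11 lines: wkk usu zvwfa kbyka patf heuy yemvb dti afj pwsio brim
Hunk 4: at line 5 remove [yemvb] add [ydidh,bcz] -> 12 lines: wkk usu zvwfa kbyka patf heuy ydidh bcz dti afj pwsio brim
Hunk 5: at line 7 remove [bcz,dti,afj] add [ddb,wlp] -> 11 lines: wkk usu zvwfa kbyka patf heuy ydidh ddb wlp pwsio brim
Final line count: 11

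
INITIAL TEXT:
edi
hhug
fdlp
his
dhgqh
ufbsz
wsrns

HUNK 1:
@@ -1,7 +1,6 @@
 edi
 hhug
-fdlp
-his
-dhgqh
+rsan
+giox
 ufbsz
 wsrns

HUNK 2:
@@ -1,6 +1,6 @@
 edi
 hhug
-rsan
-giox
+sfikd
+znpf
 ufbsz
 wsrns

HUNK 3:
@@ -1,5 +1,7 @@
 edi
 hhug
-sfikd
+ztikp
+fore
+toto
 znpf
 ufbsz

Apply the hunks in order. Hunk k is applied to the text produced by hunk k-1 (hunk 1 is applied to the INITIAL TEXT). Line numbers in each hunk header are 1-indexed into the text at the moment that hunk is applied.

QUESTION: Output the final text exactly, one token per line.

Answer: edi
hhug
ztikp
fore
toto
znpf
ufbsz
wsrns

Derivation:
Hunk 1: at line 1 remove [fdlp,his,dhgqh] add [rsan,giox] -> 6 lines: edi hhug rsan giox ufbsz wsrns
Hunk 2: at line 1 remove [rsan,giox] add [sfikd,znpf] -> 6 lines: edi hhug sfikd znpf ufbsz wsrns
Hunk 3: at line 1 remove [sfikd] add [ztikp,fore,toto] -> 8 lines: edi hhug ztikp fore toto znpf ufbsz wsrns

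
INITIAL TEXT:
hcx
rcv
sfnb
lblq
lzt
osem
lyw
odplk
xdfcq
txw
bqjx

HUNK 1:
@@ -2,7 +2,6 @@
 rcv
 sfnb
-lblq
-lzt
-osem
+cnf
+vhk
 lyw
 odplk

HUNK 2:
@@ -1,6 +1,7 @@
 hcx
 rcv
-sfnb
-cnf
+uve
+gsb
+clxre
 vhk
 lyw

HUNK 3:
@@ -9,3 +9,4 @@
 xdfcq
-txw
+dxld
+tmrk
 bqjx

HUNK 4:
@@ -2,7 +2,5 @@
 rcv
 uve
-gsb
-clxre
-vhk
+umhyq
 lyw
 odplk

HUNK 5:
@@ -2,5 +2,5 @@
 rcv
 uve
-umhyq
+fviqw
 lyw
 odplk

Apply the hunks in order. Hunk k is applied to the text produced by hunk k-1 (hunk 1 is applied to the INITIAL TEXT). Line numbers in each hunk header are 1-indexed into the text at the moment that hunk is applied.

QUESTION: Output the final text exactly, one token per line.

Hunk 1: at line 2 remove [lblq,lzt,osem] add [cnf,vhk] -> 10 lines: hcx rcv sfnb cnf vhk lyw odplk xdfcq txw bqjx
Hunk 2: at line 1 remove [sfnb,cnf] add [uve,gsb,clxre] -> 11 lines: hcx rcv uve gsb clxre vhk lyw odplk xdfcq txw bqjx
Hunk 3: at line 9 remove [txw] add [dxld,tmrk] -> 12 lines: hcx rcv uve gsb clxre vhk lyw odplk xdfcq dxld tmrk bqjx
Hunk 4: at line 2 remove [gsb,clxre,vhk] add [umhyq] -> 10 lines: hcx rcv uve umhyq lyw odplk xdfcq dxld tmrk bqjx
Hunk 5: at line 2 remove [umhyq] add [fviqw] -> 10 lines: hcx rcv uve fviqw lyw odplk xdfcq dxld tmrk bqjx

Answer: hcx
rcv
uve
fviqw
lyw
odplk
xdfcq
dxld
tmrk
bqjx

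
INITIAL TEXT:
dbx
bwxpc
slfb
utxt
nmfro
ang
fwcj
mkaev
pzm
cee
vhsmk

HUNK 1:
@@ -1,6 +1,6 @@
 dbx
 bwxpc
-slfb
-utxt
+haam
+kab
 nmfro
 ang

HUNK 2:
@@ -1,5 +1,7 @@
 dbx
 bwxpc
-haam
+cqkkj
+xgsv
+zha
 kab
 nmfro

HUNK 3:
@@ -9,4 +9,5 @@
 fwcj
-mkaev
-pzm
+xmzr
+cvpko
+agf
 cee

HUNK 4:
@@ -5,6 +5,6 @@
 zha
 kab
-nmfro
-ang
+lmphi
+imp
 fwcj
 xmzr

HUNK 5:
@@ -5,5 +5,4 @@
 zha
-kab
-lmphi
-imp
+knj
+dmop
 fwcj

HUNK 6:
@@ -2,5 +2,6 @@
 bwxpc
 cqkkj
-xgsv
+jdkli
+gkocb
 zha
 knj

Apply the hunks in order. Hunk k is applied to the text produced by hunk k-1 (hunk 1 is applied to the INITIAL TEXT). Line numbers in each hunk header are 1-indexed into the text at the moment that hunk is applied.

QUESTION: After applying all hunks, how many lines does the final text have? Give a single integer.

Hunk 1: at line 1 remove [slfb,utxt] add [haam,kab] -> 11 lines: dbx bwxpc haam kab nmfro ang fwcj mkaev pzm cee vhsmk
Hunk 2: at line 1 remove [haam] add [cqkkj,xgsv,zha] -> 13 lines: dbx bwxpc cqkkj xgsv zha kab nmfro ang fwcj mkaev pzm cee vhsmk
Hunk 3: at line 9 remove [mkaev,pzm] add [xmzr,cvpko,agf] -> 14 lines: dbx bwxpc cqkkj xgsv zha kab nmfro ang fwcj xmzr cvpko agf cee vhsmk
Hunk 4: at line 5 remove [nmfro,ang] add [lmphi,imp] -> 14 lines: dbx bwxpc cqkkj xgsv zha kab lmphi imp fwcj xmzr cvpko agf cee vhsmk
Hunk 5: at line 5 remove [kab,lmphi,imp] add [knj,dmop] -> 13 lines: dbx bwxpc cqkkj xgsv zha knj dmop fwcj xmzr cvpko agf cee vhsmk
Hunk 6: at line 2 remove [xgsv] add [jdkli,gkocb] -> 14 lines: dbx bwxpc cqkkj jdkli gkocb zha knj dmop fwcj xmzr cvpko agf cee vhsmk
Final line count: 14

Answer: 14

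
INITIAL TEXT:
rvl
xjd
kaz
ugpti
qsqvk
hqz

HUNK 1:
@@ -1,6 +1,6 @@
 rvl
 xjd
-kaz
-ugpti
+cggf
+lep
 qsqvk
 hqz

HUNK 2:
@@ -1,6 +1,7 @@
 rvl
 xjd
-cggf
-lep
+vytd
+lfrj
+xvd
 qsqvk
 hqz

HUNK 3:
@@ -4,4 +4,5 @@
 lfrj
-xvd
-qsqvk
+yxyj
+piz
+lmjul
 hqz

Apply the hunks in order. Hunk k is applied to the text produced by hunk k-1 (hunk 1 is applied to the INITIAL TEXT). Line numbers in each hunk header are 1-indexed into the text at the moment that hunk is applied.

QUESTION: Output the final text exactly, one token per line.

Answer: rvl
xjd
vytd
lfrj
yxyj
piz
lmjul
hqz

Derivation:
Hunk 1: at line 1 remove [kaz,ugpti] add [cggf,lep] -> 6 lines: rvl xjd cggf lep qsqvk hqz
Hunk 2: at line 1 remove [cggf,lep] add [vytd,lfrj,xvd] -> 7 lines: rvl xjd vytd lfrj xvd qsqvk hqz
Hunk 3: at line 4 remove [xvd,qsqvk] add [yxyj,piz,lmjul] -> 8 lines: rvl xjd vytd lfrj yxyj piz lmjul hqz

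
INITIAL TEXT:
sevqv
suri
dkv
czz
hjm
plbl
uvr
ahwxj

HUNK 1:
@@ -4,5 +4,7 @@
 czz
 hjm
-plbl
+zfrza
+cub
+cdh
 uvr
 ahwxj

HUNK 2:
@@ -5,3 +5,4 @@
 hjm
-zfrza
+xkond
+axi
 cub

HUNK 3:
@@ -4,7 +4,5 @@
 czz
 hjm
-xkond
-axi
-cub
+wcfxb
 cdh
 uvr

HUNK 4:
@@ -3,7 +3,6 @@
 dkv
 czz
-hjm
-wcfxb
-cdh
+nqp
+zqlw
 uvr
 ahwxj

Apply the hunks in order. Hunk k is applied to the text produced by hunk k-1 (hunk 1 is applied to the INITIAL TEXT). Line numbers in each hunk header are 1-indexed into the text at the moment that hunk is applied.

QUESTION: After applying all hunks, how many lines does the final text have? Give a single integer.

Hunk 1: at line 4 remove [plbl] add [zfrza,cub,cdh] -> 10 lines: sevqv suri dkv czz hjm zfrza cub cdh uvr ahwxj
Hunk 2: at line 5 remove [zfrza] add [xkond,axi] -> 11 lines: sevqv suri dkv czz hjm xkond axi cub cdh uvr ahwxj
Hunk 3: at line 4 remove [xkond,axi,cub] add [wcfxb] -> 9 lines: sevqv suri dkv czz hjm wcfxb cdh uvr ahwxj
Hunk 4: at line 3 remove [hjm,wcfxb,cdh] add [nqp,zqlw] -> 8 lines: sevqv suri dkv czz nqp zqlw uvr ahwxj
Final line count: 8

Answer: 8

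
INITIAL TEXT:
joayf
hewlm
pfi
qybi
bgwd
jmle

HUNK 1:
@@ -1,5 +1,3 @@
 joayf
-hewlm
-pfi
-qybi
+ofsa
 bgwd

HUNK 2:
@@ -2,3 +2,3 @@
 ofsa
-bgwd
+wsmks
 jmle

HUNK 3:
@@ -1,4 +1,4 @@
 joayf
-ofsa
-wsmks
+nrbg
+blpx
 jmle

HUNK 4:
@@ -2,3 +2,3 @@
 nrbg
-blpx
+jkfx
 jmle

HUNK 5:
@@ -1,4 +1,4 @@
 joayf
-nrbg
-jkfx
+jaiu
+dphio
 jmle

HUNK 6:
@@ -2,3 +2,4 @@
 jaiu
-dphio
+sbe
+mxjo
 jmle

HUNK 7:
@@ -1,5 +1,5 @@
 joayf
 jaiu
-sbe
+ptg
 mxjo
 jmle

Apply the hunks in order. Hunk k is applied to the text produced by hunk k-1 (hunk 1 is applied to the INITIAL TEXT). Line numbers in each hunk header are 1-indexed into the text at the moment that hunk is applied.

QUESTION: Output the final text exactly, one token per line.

Hunk 1: at line 1 remove [hewlm,pfi,qybi] add [ofsa] -> 4 lines: joayf ofsa bgwd jmle
Hunk 2: at line 2 remove [bgwd] add [wsmks] -> 4 lines: joayf ofsa wsmks jmle
Hunk 3: at line 1 remove [ofsa,wsmks] add [nrbg,blpx] -> 4 lines: joayf nrbg blpx jmle
Hunk 4: at line 2 remove [blpx] add [jkfx] -> 4 lines: joayf nrbg jkfx jmle
Hunk 5: at line 1 remove [nrbg,jkfx] add [jaiu,dphio] -> 4 lines: joayf jaiu dphio jmle
Hunk 6: at line 2 remove [dphio] add [sbe,mxjo] -> 5 lines: joayf jaiu sbe mxjo jmle
Hunk 7: at line 1 remove [sbe] add [ptg] -> 5 lines: joayf jaiu ptg mxjo jmle

Answer: joayf
jaiu
ptg
mxjo
jmle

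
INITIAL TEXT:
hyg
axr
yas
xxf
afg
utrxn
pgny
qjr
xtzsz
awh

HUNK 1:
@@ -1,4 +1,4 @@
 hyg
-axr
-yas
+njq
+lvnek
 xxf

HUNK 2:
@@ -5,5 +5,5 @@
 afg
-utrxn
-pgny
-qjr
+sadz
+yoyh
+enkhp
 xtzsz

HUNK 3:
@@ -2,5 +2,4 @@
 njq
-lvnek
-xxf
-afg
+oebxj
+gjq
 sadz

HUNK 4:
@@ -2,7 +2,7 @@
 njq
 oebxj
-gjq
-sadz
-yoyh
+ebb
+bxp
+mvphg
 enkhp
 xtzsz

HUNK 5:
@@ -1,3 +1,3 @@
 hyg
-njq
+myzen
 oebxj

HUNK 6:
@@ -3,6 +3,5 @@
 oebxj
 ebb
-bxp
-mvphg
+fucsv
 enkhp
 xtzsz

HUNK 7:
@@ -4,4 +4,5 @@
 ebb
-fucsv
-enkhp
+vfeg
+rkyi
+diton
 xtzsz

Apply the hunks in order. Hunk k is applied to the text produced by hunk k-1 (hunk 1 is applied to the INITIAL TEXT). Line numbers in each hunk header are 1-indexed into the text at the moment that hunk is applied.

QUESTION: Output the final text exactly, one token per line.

Answer: hyg
myzen
oebxj
ebb
vfeg
rkyi
diton
xtzsz
awh

Derivation:
Hunk 1: at line 1 remove [axr,yas] add [njq,lvnek] -> 10 lines: hyg njq lvnek xxf afg utrxn pgny qjr xtzsz awh
Hunk 2: at line 5 remove [utrxn,pgny,qjr] add [sadz,yoyh,enkhp] -> 10 lines: hyg njq lvnek xxf afg sadz yoyh enkhp xtzsz awh
Hunk 3: at line 2 remove [lvnek,xxf,afg] add [oebxj,gjq] -> 9 lines: hyg njq oebxj gjq sadz yoyh enkhp xtzsz awh
Hunk 4: at line 2 remove [gjq,sadz,yoyh] add [ebb,bxp,mvphg] -> 9 lines: hyg njq oebxj ebb bxp mvphg enkhp xtzsz awh
Hunk 5: at line 1 remove [njq] add [myzen] -> 9 lines: hyg myzen oebxj ebb bxp mvphg enkhp xtzsz awh
Hunk 6: at line 3 remove [bxp,mvphg] add [fucsv] -> 8 lines: hyg myzen oebxj ebb fucsv enkhp xtzsz awh
Hunk 7: at line 4 remove [fucsv,enkhp] add [vfeg,rkyi,diton] -> 9 lines: hyg myzen oebxj ebb vfeg rkyi diton xtzsz awh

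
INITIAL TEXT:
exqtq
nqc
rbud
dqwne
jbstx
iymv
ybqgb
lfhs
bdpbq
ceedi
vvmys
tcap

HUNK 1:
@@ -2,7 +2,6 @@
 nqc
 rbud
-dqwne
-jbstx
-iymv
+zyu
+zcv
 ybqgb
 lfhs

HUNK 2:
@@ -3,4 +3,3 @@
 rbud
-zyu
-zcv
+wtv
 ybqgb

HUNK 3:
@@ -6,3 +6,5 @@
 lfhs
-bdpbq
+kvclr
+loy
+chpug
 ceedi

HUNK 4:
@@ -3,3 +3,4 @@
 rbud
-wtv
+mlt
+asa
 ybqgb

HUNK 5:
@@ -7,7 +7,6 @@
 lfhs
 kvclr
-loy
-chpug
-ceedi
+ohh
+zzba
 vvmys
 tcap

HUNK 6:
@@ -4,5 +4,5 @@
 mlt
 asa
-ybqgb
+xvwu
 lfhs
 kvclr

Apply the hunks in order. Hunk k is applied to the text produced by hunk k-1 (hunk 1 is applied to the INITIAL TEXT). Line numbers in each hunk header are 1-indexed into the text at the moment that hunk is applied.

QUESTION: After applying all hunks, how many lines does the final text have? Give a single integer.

Hunk 1: at line 2 remove [dqwne,jbstx,iymv] add [zyu,zcv] -> 11 lines: exqtq nqc rbud zyu zcv ybqgb lfhs bdpbq ceedi vvmys tcap
Hunk 2: at line 3 remove [zyu,zcv] add [wtv] -> 10 lines: exqtq nqc rbud wtv ybqgb lfhs bdpbq ceedi vvmys tcap
Hunk 3: at line 6 remove [bdpbq] add [kvclr,loy,chpug] -> 12 lines: exqtq nqc rbud wtv ybqgb lfhs kvclr loy chpug ceedi vvmys tcap
Hunk 4: at line 3 remove [wtv] add [mlt,asa] -> 13 lines: exqtq nqc rbud mlt asa ybqgb lfhs kvclr loy chpug ceedi vvmys tcap
Hunk 5: at line 7 remove [loy,chpug,ceedi] add [ohh,zzba] -> 12 lines: exqtq nqc rbud mlt asa ybqgb lfhs kvclr ohh zzba vvmys tcap
Hunk 6: at line 4 remove [ybqgb] add [xvwu] -> 12 lines: exqtq nqc rbud mlt asa xvwu lfhs kvclr ohh zzba vvmys tcap
Final line count: 12

Answer: 12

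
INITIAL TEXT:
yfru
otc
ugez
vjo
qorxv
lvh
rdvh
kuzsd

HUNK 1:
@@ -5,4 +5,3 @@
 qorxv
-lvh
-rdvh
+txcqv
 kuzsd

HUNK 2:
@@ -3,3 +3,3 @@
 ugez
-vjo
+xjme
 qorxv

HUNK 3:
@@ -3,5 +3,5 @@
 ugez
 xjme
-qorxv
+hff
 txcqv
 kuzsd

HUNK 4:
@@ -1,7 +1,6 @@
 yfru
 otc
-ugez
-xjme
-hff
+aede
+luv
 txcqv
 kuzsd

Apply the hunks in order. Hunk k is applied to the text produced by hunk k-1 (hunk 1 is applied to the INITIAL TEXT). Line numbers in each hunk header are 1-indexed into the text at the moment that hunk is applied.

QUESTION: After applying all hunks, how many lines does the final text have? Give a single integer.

Answer: 6

Derivation:
Hunk 1: at line 5 remove [lvh,rdvh] add [txcqv] -> 7 lines: yfru otc ugez vjo qorxv txcqv kuzsd
Hunk 2: at line 3 remove [vjo] add [xjme] -> 7 lines: yfru otc ugez xjme qorxv txcqv kuzsd
Hunk 3: at line 3 remove [qorxv] add [hff] -> 7 lines: yfru otc ugez xjme hff txcqv kuzsd
Hunk 4: at line 1 remove [ugez,xjme,hff] add [aede,luv] -> 6 lines: yfru otc aede luv txcqv kuzsd
Final line count: 6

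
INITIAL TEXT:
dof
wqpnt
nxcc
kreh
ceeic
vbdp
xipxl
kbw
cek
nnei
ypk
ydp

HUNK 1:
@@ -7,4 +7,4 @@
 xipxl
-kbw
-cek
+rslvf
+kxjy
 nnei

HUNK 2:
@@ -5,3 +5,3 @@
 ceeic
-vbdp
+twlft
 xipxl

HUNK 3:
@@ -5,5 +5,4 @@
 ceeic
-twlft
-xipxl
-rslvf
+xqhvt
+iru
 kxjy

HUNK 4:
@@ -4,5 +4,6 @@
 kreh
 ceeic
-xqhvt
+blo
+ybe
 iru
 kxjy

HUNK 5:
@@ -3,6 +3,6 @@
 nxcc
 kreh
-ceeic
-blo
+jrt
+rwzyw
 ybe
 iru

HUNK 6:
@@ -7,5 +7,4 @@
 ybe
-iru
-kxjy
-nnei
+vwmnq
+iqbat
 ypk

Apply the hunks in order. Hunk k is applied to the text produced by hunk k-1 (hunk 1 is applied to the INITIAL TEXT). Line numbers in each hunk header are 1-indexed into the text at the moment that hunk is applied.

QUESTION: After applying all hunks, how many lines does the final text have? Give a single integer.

Answer: 11

Derivation:
Hunk 1: at line 7 remove [kbw,cek] add [rslvf,kxjy] -> 12 lines: dof wqpnt nxcc kreh ceeic vbdp xipxl rslvf kxjy nnei ypk ydp
Hunk 2: at line 5 remove [vbdp] add [twlft] -> 12 lines: dof wqpnt nxcc kreh ceeic twlft xipxl rslvf kxjy nnei ypk ydp
Hunk 3: at line 5 remove [twlft,xipxl,rslvf] add [xqhvt,iru] -> 11 lines: dof wqpnt nxcc kreh ceeic xqhvt iru kxjy nnei ypk ydp
Hunk 4: at line 4 remove [xqhvt] add [blo,ybe] -> 12 lines: dof wqpnt nxcc kreh ceeic blo ybe iru kxjy nnei ypk ydp
Hunk 5: at line 3 remove [ceeic,blo] add [jrt,rwzyw] -> 12 lines: dof wqpnt nxcc kreh jrt rwzyw ybe iru kxjy nnei ypk ydp
Hunk 6: at line 7 remove [iru,kxjy,nnei] add [vwmnq,iqbat] -> 11 lines: dof wqpnt nxcc kreh jrt rwzyw ybe vwmnq iqbat ypk ydp
Final line count: 11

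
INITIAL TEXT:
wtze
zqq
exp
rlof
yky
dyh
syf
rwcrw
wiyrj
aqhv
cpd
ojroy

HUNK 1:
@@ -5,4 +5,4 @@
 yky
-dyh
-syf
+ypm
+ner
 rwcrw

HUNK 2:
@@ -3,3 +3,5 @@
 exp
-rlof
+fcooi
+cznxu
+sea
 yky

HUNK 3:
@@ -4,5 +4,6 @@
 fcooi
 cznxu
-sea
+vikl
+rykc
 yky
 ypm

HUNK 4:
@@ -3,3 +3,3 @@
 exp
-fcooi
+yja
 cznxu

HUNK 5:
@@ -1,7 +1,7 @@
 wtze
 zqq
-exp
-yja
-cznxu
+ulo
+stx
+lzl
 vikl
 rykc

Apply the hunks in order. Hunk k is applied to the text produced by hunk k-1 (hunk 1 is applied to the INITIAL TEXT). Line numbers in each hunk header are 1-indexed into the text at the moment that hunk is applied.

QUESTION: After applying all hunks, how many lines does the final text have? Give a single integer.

Answer: 15

Derivation:
Hunk 1: at line 5 remove [dyh,syf] add [ypm,ner] -> 12 lines: wtze zqq exp rlof yky ypm ner rwcrw wiyrj aqhv cpd ojroy
Hunk 2: at line 3 remove [rlof] add [fcooi,cznxu,sea] -> 14 lines: wtze zqq exp fcooi cznxu sea yky ypm ner rwcrw wiyrj aqhv cpd ojroy
Hunk 3: at line 4 remove [sea] add [vikl,rykc] -> 15 lines: wtze zqq exp fcooi cznxu vikl rykc yky ypm ner rwcrw wiyrj aqhv cpd ojroy
Hunk 4: at line 3 remove [fcooi] add [yja] -> 15 lines: wtze zqq exp yja cznxu vikl rykc yky ypm ner rwcrw wiyrj aqhv cpd ojroy
Hunk 5: at line 1 remove [exp,yja,cznxu] add [ulo,stx,lzl] -> 15 lines: wtze zqq ulo stx lzl vikl rykc yky ypm ner rwcrw wiyrj aqhv cpd ojroy
Final line count: 15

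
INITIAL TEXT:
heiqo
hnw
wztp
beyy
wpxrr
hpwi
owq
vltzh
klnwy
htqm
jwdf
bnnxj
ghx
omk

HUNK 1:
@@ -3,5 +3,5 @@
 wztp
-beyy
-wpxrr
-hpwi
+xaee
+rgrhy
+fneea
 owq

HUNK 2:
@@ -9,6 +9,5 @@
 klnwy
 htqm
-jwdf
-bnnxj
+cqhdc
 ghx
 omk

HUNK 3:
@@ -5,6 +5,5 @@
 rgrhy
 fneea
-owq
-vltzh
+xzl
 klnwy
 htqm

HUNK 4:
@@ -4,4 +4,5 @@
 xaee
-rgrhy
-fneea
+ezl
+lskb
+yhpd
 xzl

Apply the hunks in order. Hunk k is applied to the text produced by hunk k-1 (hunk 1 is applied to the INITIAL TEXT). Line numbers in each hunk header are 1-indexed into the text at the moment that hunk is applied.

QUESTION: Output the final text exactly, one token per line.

Answer: heiqo
hnw
wztp
xaee
ezl
lskb
yhpd
xzl
klnwy
htqm
cqhdc
ghx
omk

Derivation:
Hunk 1: at line 3 remove [beyy,wpxrr,hpwi] add [xaee,rgrhy,fneea] -> 14 lines: heiqo hnw wztp xaee rgrhy fneea owq vltzh klnwy htqm jwdf bnnxj ghx omk
Hunk 2: at line 9 remove [jwdf,bnnxj] add [cqhdc] -> 13 lines: heiqo hnw wztp xaee rgrhy fneea owq vltzh klnwy htqm cqhdc ghx omk
Hunk 3: at line 5 remove [owq,vltzh] add [xzl] -> 12 lines: heiqo hnw wztp xaee rgrhy fneea xzl klnwy htqm cqhdc ghx omk
Hunk 4: at line 4 remove [rgrhy,fneea] add [ezl,lskb,yhpd] -> 13 lines: heiqo hnw wztp xaee ezl lskb yhpd xzl klnwy htqm cqhdc ghx omk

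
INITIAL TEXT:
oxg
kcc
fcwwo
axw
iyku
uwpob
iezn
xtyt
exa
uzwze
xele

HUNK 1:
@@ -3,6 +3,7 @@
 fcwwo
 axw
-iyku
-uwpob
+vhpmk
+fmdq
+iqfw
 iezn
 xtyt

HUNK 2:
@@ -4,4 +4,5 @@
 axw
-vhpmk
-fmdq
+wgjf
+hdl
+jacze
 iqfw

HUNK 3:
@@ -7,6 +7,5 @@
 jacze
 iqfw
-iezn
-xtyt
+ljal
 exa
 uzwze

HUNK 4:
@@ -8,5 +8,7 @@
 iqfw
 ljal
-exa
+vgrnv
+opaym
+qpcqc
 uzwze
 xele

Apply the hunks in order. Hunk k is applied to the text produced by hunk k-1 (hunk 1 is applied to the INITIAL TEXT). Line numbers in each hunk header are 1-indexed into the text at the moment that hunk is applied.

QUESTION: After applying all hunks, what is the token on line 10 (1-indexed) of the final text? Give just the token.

Hunk 1: at line 3 remove [iyku,uwpob] add [vhpmk,fmdq,iqfw] -> 12 lines: oxg kcc fcwwo axw vhpmk fmdq iqfw iezn xtyt exa uzwze xele
Hunk 2: at line 4 remove [vhpmk,fmdq] add [wgjf,hdl,jacze] -> 13 lines: oxg kcc fcwwo axw wgjf hdl jacze iqfw iezn xtyt exa uzwze xele
Hunk 3: at line 7 remove [iezn,xtyt] add [ljal] -> 12 lines: oxg kcc fcwwo axw wgjf hdl jacze iqfw ljal exa uzwze xele
Hunk 4: at line 8 remove [exa] add [vgrnv,opaym,qpcqc] -> 14 lines: oxg kcc fcwwo axw wgjf hdl jacze iqfw ljal vgrnv opaym qpcqc uzwze xele
Final line 10: vgrnv

Answer: vgrnv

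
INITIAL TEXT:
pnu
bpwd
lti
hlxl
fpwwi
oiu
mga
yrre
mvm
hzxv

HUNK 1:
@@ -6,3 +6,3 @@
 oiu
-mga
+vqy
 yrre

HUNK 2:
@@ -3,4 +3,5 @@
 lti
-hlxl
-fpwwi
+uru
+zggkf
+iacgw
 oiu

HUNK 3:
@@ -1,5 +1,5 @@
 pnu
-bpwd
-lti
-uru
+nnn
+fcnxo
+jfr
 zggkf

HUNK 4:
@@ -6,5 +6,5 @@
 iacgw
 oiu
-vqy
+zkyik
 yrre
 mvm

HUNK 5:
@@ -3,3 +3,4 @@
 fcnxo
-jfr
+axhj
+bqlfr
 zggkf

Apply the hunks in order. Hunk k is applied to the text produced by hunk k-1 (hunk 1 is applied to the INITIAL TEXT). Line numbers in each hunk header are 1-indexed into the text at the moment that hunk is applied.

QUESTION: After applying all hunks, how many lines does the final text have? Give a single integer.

Answer: 12

Derivation:
Hunk 1: at line 6 remove [mga] add [vqy] -> 10 lines: pnu bpwd lti hlxl fpwwi oiu vqy yrre mvm hzxv
Hunk 2: at line 3 remove [hlxl,fpwwi] add [uru,zggkf,iacgw] -> 11 lines: pnu bpwd lti uru zggkf iacgw oiu vqy yrre mvm hzxv
Hunk 3: at line 1 remove [bpwd,lti,uru] add [nnn,fcnxo,jfr] -> 11 lines: pnu nnn fcnxo jfr zggkf iacgw oiu vqy yrre mvm hzxv
Hunk 4: at line 6 remove [vqy] add [zkyik] -> 11 lines: pnu nnn fcnxo jfr zggkf iacgw oiu zkyik yrre mvm hzxv
Hunk 5: at line 3 remove [jfr] add [axhj,bqlfr] -> 12 lines: pnu nnn fcnxo axhj bqlfr zggkf iacgw oiu zkyik yrre mvm hzxv
Final line count: 12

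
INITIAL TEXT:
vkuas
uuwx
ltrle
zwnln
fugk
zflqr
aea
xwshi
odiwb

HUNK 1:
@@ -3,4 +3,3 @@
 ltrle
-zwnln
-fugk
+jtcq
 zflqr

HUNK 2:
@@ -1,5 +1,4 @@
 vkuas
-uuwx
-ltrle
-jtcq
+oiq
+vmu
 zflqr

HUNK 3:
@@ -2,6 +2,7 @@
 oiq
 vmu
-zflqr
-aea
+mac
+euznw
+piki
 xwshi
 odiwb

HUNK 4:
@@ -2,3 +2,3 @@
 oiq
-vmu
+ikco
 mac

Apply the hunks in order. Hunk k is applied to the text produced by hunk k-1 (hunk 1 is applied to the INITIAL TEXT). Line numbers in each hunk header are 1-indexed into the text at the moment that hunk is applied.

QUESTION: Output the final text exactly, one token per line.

Answer: vkuas
oiq
ikco
mac
euznw
piki
xwshi
odiwb

Derivation:
Hunk 1: at line 3 remove [zwnln,fugk] add [jtcq] -> 8 lines: vkuas uuwx ltrle jtcq zflqr aea xwshi odiwb
Hunk 2: at line 1 remove [uuwx,ltrle,jtcq] add [oiq,vmu] -> 7 lines: vkuas oiq vmu zflqr aea xwshi odiwb
Hunk 3: at line 2 remove [zflqr,aea] add [mac,euznw,piki] -> 8 lines: vkuas oiq vmu mac euznw piki xwshi odiwb
Hunk 4: at line 2 remove [vmu] add [ikco] -> 8 lines: vkuas oiq ikco mac euznw piki xwshi odiwb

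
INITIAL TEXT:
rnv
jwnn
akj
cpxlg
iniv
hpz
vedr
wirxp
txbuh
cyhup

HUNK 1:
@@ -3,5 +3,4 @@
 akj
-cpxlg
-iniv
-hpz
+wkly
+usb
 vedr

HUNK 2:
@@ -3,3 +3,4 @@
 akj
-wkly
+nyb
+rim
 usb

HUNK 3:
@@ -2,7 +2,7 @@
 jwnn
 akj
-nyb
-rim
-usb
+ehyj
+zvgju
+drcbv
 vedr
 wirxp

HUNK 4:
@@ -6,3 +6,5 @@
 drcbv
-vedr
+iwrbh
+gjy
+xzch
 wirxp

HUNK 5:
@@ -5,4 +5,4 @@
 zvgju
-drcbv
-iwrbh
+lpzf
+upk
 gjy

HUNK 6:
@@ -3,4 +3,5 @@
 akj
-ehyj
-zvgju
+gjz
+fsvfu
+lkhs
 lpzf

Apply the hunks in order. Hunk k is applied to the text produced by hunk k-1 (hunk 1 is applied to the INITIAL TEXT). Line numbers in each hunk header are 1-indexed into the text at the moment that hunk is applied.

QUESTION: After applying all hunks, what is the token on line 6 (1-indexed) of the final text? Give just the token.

Hunk 1: at line 3 remove [cpxlg,iniv,hpz] add [wkly,usb] -> 9 lines: rnv jwnn akj wkly usb vedr wirxp txbuh cyhup
Hunk 2: at line 3 remove [wkly] add [nyb,rim] -> 10 lines: rnv jwnn akj nyb rim usb vedr wirxp txbuh cyhup
Hunk 3: at line 2 remove [nyb,rim,usb] add [ehyj,zvgju,drcbv] -> 10 lines: rnv jwnn akj ehyj zvgju drcbv vedr wirxp txbuh cyhup
Hunk 4: at line 6 remove [vedr] add [iwrbh,gjy,xzch] -> 12 lines: rnv jwnn akj ehyj zvgju drcbv iwrbh gjy xzch wirxp txbuh cyhup
Hunk 5: at line 5 remove [drcbv,iwrbh] add [lpzf,upk] -> 12 lines: rnv jwnn akj ehyj zvgju lpzf upk gjy xzch wirxp txbuh cyhup
Hunk 6: at line 3 remove [ehyj,zvgju] add [gjz,fsvfu,lkhs] -> 13 lines: rnv jwnn akj gjz fsvfu lkhs lpzf upk gjy xzch wirxp txbuh cyhup
Final line 6: lkhs

Answer: lkhs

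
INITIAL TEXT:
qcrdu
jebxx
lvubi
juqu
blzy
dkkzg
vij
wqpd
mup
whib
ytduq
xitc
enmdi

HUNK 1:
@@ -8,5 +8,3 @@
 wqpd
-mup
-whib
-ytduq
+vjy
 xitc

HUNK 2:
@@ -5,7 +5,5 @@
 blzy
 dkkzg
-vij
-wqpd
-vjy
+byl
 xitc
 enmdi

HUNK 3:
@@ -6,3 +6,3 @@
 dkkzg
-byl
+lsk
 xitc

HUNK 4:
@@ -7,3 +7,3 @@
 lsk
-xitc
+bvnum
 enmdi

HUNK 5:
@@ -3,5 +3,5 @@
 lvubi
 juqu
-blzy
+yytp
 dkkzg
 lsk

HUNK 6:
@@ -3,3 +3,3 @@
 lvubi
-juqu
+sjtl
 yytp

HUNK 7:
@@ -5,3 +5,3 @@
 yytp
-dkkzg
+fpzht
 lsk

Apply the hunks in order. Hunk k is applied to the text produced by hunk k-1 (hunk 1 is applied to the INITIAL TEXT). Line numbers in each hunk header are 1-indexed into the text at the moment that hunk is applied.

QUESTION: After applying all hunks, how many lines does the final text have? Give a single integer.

Hunk 1: at line 8 remove [mup,whib,ytduq] add [vjy] -> 11 lines: qcrdu jebxx lvubi juqu blzy dkkzg vij wqpd vjy xitc enmdi
Hunk 2: at line 5 remove [vij,wqpd,vjy] add [byl] -> 9 lines: qcrdu jebxx lvubi juqu blzy dkkzg byl xitc enmdi
Hunk 3: at line 6 remove [byl] add [lsk] -> 9 lines: qcrdu jebxx lvubi juqu blzy dkkzg lsk xitc enmdi
Hunk 4: at line 7 remove [xitc] add [bvnum] -> 9 lines: qcrdu jebxx lvubi juqu blzy dkkzg lsk bvnum enmdi
Hunk 5: at line 3 remove [blzy] add [yytp] -> 9 lines: qcrdu jebxx lvubi juqu yytp dkkzg lsk bvnum enmdi
Hunk 6: at line 3 remove [juqu] add [sjtl] -> 9 lines: qcrdu jebxx lvubi sjtl yytp dkkzg lsk bvnum enmdi
Hunk 7: at line 5 remove [dkkzg] add [fpzht] -> 9 lines: qcrdu jebxx lvubi sjtl yytp fpzht lsk bvnum enmdi
Final line count: 9

Answer: 9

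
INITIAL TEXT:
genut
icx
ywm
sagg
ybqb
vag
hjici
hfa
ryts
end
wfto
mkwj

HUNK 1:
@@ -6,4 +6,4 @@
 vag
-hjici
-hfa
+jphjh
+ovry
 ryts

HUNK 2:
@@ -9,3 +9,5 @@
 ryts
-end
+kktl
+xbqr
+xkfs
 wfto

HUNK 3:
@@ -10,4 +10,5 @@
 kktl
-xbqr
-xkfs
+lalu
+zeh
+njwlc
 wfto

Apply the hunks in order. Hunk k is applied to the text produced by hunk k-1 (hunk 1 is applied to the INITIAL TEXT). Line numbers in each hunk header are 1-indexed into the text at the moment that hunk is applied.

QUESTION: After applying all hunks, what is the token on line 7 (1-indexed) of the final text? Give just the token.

Answer: jphjh

Derivation:
Hunk 1: at line 6 remove [hjici,hfa] add [jphjh,ovry] -> 12 lines: genut icx ywm sagg ybqb vag jphjh ovry ryts end wfto mkwj
Hunk 2: at line 9 remove [end] add [kktl,xbqr,xkfs] -> 14 lines: genut icx ywm sagg ybqb vag jphjh ovry ryts kktl xbqr xkfs wfto mkwj
Hunk 3: at line 10 remove [xbqr,xkfs] add [lalu,zeh,njwlc] -> 15 lines: genut icx ywm sagg ybqb vag jphjh ovry ryts kktl lalu zeh njwlc wfto mkwj
Final line 7: jphjh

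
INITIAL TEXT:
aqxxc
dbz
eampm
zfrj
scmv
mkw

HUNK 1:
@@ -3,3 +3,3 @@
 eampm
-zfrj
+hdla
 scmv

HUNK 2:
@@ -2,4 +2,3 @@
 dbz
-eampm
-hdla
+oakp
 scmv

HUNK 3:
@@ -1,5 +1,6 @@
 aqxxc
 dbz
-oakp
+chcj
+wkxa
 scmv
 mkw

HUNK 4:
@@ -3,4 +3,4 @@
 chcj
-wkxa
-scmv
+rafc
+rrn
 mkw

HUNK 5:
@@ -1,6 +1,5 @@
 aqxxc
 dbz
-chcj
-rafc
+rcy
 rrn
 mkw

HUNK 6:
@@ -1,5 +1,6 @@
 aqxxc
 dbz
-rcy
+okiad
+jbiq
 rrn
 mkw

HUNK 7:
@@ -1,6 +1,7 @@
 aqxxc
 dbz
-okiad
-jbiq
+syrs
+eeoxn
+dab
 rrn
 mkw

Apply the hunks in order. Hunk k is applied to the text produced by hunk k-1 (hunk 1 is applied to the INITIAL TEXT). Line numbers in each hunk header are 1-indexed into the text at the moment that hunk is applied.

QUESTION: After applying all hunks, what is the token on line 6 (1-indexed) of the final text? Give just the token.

Hunk 1: at line 3 remove [zfrj] add [hdla] -> 6 lines: aqxxc dbz eampm hdla scmv mkw
Hunk 2: at line 2 remove [eampm,hdla] add [oakp] -> 5 lines: aqxxc dbz oakp scmv mkw
Hunk 3: at line 1 remove [oakp] add [chcj,wkxa] -> 6 lines: aqxxc dbz chcj wkxa scmv mkw
Hunk 4: at line 3 remove [wkxa,scmv] add [rafc,rrn] -> 6 lines: aqxxc dbz chcj rafc rrn mkw
Hunk 5: at line 1 remove [chcj,rafc] add [rcy] -> 5 lines: aqxxc dbz rcy rrn mkw
Hunk 6: at line 1 remove [rcy] add [okiad,jbiq] -> 6 lines: aqxxc dbz okiad jbiq rrn mkw
Hunk 7: at line 1 remove [okiad,jbiq] add [syrs,eeoxn,dab] -> 7 lines: aqxxc dbz syrs eeoxn dab rrn mkw
Final line 6: rrn

Answer: rrn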